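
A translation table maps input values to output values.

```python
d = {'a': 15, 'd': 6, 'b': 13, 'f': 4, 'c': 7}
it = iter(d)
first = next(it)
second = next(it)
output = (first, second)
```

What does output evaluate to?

Step 1: iter(d) iterates over keys: ['a', 'd', 'b', 'f', 'c'].
Step 2: first = next(it) = 'a', second = next(it) = 'd'.
Therefore output = ('a', 'd').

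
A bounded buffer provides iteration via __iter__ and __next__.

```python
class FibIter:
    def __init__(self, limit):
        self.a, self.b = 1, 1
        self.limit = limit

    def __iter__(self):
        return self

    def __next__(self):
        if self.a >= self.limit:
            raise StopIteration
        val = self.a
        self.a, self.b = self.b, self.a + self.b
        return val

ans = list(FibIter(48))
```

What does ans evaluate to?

Step 1: Fibonacci-like sequence (a=1, b=1) until >= 48:
  Yield 1, then a,b = 1,2
  Yield 1, then a,b = 2,3
  Yield 2, then a,b = 3,5
  Yield 3, then a,b = 5,8
  Yield 5, then a,b = 8,13
  Yield 8, then a,b = 13,21
  Yield 13, then a,b = 21,34
  Yield 21, then a,b = 34,55
  Yield 34, then a,b = 55,89
Step 2: 55 >= 48, stop.
Therefore ans = [1, 1, 2, 3, 5, 8, 13, 21, 34].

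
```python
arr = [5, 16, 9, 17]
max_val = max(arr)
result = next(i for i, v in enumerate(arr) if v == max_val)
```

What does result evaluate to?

Step 1: max([5, 16, 9, 17]) = 17.
Step 2: Find first index where value == 17:
  Index 0: 5 != 17
  Index 1: 16 != 17
  Index 2: 9 != 17
  Index 3: 17 == 17, found!
Therefore result = 3.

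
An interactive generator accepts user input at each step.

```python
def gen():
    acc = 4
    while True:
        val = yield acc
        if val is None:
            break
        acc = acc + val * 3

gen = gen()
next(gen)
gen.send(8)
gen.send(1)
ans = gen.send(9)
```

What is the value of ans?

Step 1: next() -> yield acc=4.
Step 2: send(8) -> val=8, acc = 4 + 8*3 = 28, yield 28.
Step 3: send(1) -> val=1, acc = 28 + 1*3 = 31, yield 31.
Step 4: send(9) -> val=9, acc = 31 + 9*3 = 58, yield 58.
Therefore ans = 58.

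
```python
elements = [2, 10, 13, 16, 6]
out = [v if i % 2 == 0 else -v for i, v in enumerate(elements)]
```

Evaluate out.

Step 1: For each (i, v), keep v if i is even, negate if odd:
  i=0 (even): keep 2
  i=1 (odd): negate to -10
  i=2 (even): keep 13
  i=3 (odd): negate to -16
  i=4 (even): keep 6
Therefore out = [2, -10, 13, -16, 6].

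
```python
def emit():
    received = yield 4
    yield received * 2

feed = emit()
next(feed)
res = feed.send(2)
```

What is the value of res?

Step 1: next(feed) advances to first yield, producing 4.
Step 2: send(2) resumes, received = 2.
Step 3: yield received * 2 = 2 * 2 = 4.
Therefore res = 4.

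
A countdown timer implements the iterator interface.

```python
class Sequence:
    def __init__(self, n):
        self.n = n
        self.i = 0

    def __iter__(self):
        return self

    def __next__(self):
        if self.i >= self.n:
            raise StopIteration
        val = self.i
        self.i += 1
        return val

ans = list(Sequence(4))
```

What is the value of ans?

Step 1: Sequence(4) creates an iterator counting 0 to 3.
Step 2: list() consumes all values: [0, 1, 2, 3].
Therefore ans = [0, 1, 2, 3].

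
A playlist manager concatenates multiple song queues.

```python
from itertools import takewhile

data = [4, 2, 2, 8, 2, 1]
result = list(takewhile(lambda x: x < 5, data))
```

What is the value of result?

Step 1: takewhile stops at first element >= 5:
  4 < 5: take
  2 < 5: take
  2 < 5: take
  8 >= 5: stop
Therefore result = [4, 2, 2].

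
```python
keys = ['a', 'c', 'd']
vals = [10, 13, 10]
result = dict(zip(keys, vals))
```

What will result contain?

Step 1: zip pairs keys with values:
  'a' -> 10
  'c' -> 13
  'd' -> 10
Therefore result = {'a': 10, 'c': 13, 'd': 10}.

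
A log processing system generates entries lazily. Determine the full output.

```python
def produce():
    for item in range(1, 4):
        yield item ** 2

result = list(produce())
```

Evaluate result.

Step 1: For each item in range(1, 4), yield item**2:
  item=1: yield 1**2 = 1
  item=2: yield 2**2 = 4
  item=3: yield 3**2 = 9
Therefore result = [1, 4, 9].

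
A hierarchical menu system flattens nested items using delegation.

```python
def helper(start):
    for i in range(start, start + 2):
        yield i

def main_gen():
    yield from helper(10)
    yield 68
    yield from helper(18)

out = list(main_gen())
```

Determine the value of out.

Step 1: main_gen() delegates to helper(10):
  yield 10
  yield 11
Step 2: yield 68
Step 3: Delegates to helper(18):
  yield 18
  yield 19
Therefore out = [10, 11, 68, 18, 19].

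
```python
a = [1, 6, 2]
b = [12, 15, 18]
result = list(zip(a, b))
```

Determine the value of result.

Step 1: zip pairs elements at same index:
  Index 0: (1, 12)
  Index 1: (6, 15)
  Index 2: (2, 18)
Therefore result = [(1, 12), (6, 15), (2, 18)].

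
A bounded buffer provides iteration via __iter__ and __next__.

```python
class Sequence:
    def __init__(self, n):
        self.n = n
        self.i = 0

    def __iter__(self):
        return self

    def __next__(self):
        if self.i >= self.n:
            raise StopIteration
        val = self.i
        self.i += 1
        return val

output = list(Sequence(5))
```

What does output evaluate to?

Step 1: Sequence(5) creates an iterator counting 0 to 4.
Step 2: list() consumes all values: [0, 1, 2, 3, 4].
Therefore output = [0, 1, 2, 3, 4].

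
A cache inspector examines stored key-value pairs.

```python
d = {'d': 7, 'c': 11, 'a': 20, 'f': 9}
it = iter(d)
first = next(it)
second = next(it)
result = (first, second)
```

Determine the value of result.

Step 1: iter(d) iterates over keys: ['d', 'c', 'a', 'f'].
Step 2: first = next(it) = 'd', second = next(it) = 'c'.
Therefore result = ('d', 'c').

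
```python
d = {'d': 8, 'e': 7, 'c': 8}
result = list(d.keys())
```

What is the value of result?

Step 1: d.keys() returns the dictionary keys in insertion order.
Therefore result = ['d', 'e', 'c'].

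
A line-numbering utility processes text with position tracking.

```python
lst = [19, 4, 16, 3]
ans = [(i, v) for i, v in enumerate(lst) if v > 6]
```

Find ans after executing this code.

Step 1: Filter enumerate([19, 4, 16, 3]) keeping v > 6:
  (0, 19): 19 > 6, included
  (1, 4): 4 <= 6, excluded
  (2, 16): 16 > 6, included
  (3, 3): 3 <= 6, excluded
Therefore ans = [(0, 19), (2, 16)].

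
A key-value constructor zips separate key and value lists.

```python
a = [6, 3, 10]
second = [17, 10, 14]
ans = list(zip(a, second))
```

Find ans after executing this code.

Step 1: zip pairs elements at same index:
  Index 0: (6, 17)
  Index 1: (3, 10)
  Index 2: (10, 14)
Therefore ans = [(6, 17), (3, 10), (10, 14)].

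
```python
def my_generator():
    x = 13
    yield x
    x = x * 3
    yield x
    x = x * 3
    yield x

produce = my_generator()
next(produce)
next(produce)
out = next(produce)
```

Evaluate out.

Step 1: Trace through generator execution:
  Yield 1: x starts at 13, yield 13
  Yield 2: x = 13 * 3 = 39, yield 39
  Yield 3: x = 39 * 3 = 117, yield 117
Step 2: First next() gets 13, second next() gets the second value, third next() yields 117.
Therefore out = 117.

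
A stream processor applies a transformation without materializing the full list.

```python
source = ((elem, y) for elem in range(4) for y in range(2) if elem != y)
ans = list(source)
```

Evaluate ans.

Step 1: Nested generator over range(4) x range(2) where elem != y:
  (0, 0): excluded (elem == y)
  (0, 1): included
  (1, 0): included
  (1, 1): excluded (elem == y)
  (2, 0): included
  (2, 1): included
  (3, 0): included
  (3, 1): included
Therefore ans = [(0, 1), (1, 0), (2, 0), (2, 1), (3, 0), (3, 1)].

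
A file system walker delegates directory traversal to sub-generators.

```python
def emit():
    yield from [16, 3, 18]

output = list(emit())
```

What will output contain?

Step 1: yield from delegates to the iterable, yielding each element.
Step 2: Collected values: [16, 3, 18].
Therefore output = [16, 3, 18].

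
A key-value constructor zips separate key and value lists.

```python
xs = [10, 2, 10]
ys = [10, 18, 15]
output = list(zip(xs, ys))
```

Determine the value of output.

Step 1: zip pairs elements at same index:
  Index 0: (10, 10)
  Index 1: (2, 18)
  Index 2: (10, 15)
Therefore output = [(10, 10), (2, 18), (10, 15)].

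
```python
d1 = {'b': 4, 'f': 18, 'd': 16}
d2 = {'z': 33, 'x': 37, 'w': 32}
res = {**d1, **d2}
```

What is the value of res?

Step 1: Merge d1 and d2 (d2 values override on key conflicts).
Step 2: d1 has keys ['b', 'f', 'd'], d2 has keys ['z', 'x', 'w'].
Therefore res = {'b': 4, 'f': 18, 'd': 16, 'z': 33, 'x': 37, 'w': 32}.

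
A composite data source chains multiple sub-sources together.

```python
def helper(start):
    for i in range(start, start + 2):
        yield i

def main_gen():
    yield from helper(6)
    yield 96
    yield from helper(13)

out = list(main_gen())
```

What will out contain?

Step 1: main_gen() delegates to helper(6):
  yield 6
  yield 7
Step 2: yield 96
Step 3: Delegates to helper(13):
  yield 13
  yield 14
Therefore out = [6, 7, 96, 13, 14].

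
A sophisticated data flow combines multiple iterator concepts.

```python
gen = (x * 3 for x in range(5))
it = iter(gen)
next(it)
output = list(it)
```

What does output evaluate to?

Step 1: Generator produces [0, 3, 6, 9, 12].
Step 2: next(it) consumes first element (0).
Step 3: list(it) collects remaining: [3, 6, 9, 12].
Therefore output = [3, 6, 9, 12].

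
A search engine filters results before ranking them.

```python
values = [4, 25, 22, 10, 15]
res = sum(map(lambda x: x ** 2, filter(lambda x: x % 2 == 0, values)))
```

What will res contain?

Step 1: Filter even numbers from [4, 25, 22, 10, 15]: [4, 22, 10]
Step 2: Square each: [16, 484, 100]
Step 3: Sum = 600.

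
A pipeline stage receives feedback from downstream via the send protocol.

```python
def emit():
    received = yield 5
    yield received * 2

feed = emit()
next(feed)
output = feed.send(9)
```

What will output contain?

Step 1: next(feed) advances to first yield, producing 5.
Step 2: send(9) resumes, received = 9.
Step 3: yield received * 2 = 9 * 2 = 18.
Therefore output = 18.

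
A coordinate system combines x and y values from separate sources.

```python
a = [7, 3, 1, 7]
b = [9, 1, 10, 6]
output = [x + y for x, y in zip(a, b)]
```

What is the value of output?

Step 1: Add corresponding elements:
  7 + 9 = 16
  3 + 1 = 4
  1 + 10 = 11
  7 + 6 = 13
Therefore output = [16, 4, 11, 13].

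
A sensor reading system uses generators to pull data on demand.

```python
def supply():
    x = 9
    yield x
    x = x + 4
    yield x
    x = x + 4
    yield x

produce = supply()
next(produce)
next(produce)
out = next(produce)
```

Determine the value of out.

Step 1: Trace through generator execution:
  Yield 1: x starts at 9, yield 9
  Yield 2: x = 9 + 4 = 13, yield 13
  Yield 3: x = 13 + 4 = 17, yield 17
Step 2: First next() gets 9, second next() gets the second value, third next() yields 17.
Therefore out = 17.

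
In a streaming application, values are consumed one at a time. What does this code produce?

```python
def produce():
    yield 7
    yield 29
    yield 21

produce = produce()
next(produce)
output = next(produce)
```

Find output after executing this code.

Step 1: produce() creates a generator.
Step 2: next(produce) yields 7 (consumed and discarded).
Step 3: next(produce) yields 29, assigned to output.
Therefore output = 29.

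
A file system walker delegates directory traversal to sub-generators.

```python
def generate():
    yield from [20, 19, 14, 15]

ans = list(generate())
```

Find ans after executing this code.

Step 1: yield from delegates to the iterable, yielding each element.
Step 2: Collected values: [20, 19, 14, 15].
Therefore ans = [20, 19, 14, 15].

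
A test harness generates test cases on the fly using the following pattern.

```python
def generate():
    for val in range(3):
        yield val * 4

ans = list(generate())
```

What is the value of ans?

Step 1: For each val in range(3), yield val * 4:
  val=0: yield 0 * 4 = 0
  val=1: yield 1 * 4 = 4
  val=2: yield 2 * 4 = 8
Therefore ans = [0, 4, 8].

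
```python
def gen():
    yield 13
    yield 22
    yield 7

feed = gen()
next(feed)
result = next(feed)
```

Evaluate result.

Step 1: gen() creates a generator.
Step 2: next(feed) yields 13 (consumed and discarded).
Step 3: next(feed) yields 22, assigned to result.
Therefore result = 22.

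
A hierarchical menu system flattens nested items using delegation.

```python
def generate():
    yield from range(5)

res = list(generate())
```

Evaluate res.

Step 1: yield from delegates to the iterable, yielding each element.
Step 2: Collected values: [0, 1, 2, 3, 4].
Therefore res = [0, 1, 2, 3, 4].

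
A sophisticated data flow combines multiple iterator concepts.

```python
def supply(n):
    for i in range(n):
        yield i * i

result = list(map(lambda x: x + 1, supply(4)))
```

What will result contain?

Step 1: supply(4) yields squares: [0, 1, 4, 9].
Step 2: map adds 1 to each: [1, 2, 5, 10].
Therefore result = [1, 2, 5, 10].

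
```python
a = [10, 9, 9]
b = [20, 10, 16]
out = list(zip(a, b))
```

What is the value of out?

Step 1: zip pairs elements at same index:
  Index 0: (10, 20)
  Index 1: (9, 10)
  Index 2: (9, 16)
Therefore out = [(10, 20), (9, 10), (9, 16)].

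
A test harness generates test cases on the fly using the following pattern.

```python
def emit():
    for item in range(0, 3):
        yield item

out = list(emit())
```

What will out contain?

Step 1: The generator yields each value from range(0, 3).
Step 2: list() consumes all yields: [0, 1, 2].
Therefore out = [0, 1, 2].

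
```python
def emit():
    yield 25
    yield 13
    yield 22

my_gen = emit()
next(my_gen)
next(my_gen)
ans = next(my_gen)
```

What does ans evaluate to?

Step 1: emit() creates a generator.
Step 2: next(my_gen) yields 25 (consumed and discarded).
Step 3: next(my_gen) yields 13 (consumed and discarded).
Step 4: next(my_gen) yields 22, assigned to ans.
Therefore ans = 22.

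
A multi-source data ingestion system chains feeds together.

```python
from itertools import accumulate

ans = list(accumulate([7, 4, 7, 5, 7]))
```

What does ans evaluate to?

Step 1: accumulate computes running sums:
  + 7 = 7
  + 4 = 11
  + 7 = 18
  + 5 = 23
  + 7 = 30
Therefore ans = [7, 11, 18, 23, 30].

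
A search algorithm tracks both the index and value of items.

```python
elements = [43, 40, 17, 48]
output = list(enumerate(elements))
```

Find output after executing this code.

Step 1: enumerate pairs each element with its index:
  (0, 43)
  (1, 40)
  (2, 17)
  (3, 48)
Therefore output = [(0, 43), (1, 40), (2, 17), (3, 48)].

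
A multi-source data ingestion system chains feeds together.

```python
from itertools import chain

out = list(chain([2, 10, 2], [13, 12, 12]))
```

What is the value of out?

Step 1: chain() concatenates iterables: [2, 10, 2] + [13, 12, 12].
Therefore out = [2, 10, 2, 13, 12, 12].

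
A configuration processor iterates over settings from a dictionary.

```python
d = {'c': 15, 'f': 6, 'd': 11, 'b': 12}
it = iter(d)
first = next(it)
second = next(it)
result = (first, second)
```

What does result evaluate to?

Step 1: iter(d) iterates over keys: ['c', 'f', 'd', 'b'].
Step 2: first = next(it) = 'c', second = next(it) = 'f'.
Therefore result = ('c', 'f').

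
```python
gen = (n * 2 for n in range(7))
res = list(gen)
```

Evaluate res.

Step 1: For each n in range(7), compute n*2:
  n=0: 0*2 = 0
  n=1: 1*2 = 2
  n=2: 2*2 = 4
  n=3: 3*2 = 6
  n=4: 4*2 = 8
  n=5: 5*2 = 10
  n=6: 6*2 = 12
Therefore res = [0, 2, 4, 6, 8, 10, 12].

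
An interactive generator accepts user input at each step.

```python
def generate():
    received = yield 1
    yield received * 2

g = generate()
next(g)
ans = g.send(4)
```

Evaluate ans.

Step 1: next(g) advances to first yield, producing 1.
Step 2: send(4) resumes, received = 4.
Step 3: yield received * 2 = 4 * 2 = 8.
Therefore ans = 8.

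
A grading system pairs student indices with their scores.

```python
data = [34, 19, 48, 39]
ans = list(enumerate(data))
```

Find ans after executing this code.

Step 1: enumerate pairs each element with its index:
  (0, 34)
  (1, 19)
  (2, 48)
  (3, 39)
Therefore ans = [(0, 34), (1, 19), (2, 48), (3, 39)].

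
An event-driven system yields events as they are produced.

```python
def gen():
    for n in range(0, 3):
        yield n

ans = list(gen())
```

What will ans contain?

Step 1: The generator yields each value from range(0, 3).
Step 2: list() consumes all yields: [0, 1, 2].
Therefore ans = [0, 1, 2].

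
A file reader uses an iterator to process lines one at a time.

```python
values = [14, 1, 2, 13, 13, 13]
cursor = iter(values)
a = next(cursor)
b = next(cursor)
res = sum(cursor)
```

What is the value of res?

Step 1: Create iterator over [14, 1, 2, 13, 13, 13].
Step 2: a = next() = 14, b = next() = 1.
Step 3: sum() of remaining [2, 13, 13, 13] = 41.
Therefore res = 41.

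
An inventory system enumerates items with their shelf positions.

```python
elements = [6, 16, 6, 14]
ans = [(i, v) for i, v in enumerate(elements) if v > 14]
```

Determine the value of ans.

Step 1: Filter enumerate([6, 16, 6, 14]) keeping v > 14:
  (0, 6): 6 <= 14, excluded
  (1, 16): 16 > 14, included
  (2, 6): 6 <= 14, excluded
  (3, 14): 14 <= 14, excluded
Therefore ans = [(1, 16)].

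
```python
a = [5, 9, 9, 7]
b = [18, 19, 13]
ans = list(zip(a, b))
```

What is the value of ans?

Step 1: zip stops at shortest (len(a)=4, len(b)=3):
  Index 0: (5, 18)
  Index 1: (9, 19)
  Index 2: (9, 13)
Step 2: Last element of a (7) has no pair, dropped.
Therefore ans = [(5, 18), (9, 19), (9, 13)].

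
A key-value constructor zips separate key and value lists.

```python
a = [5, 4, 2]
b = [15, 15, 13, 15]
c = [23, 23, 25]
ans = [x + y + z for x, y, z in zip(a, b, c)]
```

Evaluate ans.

Step 1: zip three lists (truncates to shortest, len=3):
  5 + 15 + 23 = 43
  4 + 15 + 23 = 42
  2 + 13 + 25 = 40
Therefore ans = [43, 42, 40].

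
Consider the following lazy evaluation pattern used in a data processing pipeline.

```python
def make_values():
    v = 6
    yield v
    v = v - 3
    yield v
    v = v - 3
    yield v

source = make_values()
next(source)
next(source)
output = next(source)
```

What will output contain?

Step 1: Trace through generator execution:
  Yield 1: v starts at 6, yield 6
  Yield 2: v = 6 - 3 = 3, yield 3
  Yield 3: v = 3 - 3 = 0, yield 0
Step 2: First next() gets 6, second next() gets the second value, third next() yields 0.
Therefore output = 0.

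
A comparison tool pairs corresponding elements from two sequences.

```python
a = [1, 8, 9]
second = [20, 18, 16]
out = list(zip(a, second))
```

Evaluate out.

Step 1: zip pairs elements at same index:
  Index 0: (1, 20)
  Index 1: (8, 18)
  Index 2: (9, 16)
Therefore out = [(1, 20), (8, 18), (9, 16)].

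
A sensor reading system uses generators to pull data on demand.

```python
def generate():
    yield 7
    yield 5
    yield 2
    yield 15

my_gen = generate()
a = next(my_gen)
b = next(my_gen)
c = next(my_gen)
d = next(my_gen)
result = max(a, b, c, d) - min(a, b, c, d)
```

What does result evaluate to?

Step 1: Create generator and consume all values:
  a = next(my_gen) = 7
  b = next(my_gen) = 5
  c = next(my_gen) = 2
  d = next(my_gen) = 15
Step 2: max = 15, min = 2, result = 15 - 2 = 13.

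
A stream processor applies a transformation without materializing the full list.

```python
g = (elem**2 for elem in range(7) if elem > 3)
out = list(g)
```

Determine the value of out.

Step 1: For range(7), keep elem > 3, then square:
  elem=0: 0 <= 3, excluded
  elem=1: 1 <= 3, excluded
  elem=2: 2 <= 3, excluded
  elem=3: 3 <= 3, excluded
  elem=4: 4 > 3, yield 4**2 = 16
  elem=5: 5 > 3, yield 5**2 = 25
  elem=6: 6 > 3, yield 6**2 = 36
Therefore out = [16, 25, 36].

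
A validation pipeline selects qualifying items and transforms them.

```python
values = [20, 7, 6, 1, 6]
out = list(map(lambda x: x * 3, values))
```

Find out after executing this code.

Step 1: Apply lambda x: x * 3 to each element:
  20 -> 60
  7 -> 21
  6 -> 18
  1 -> 3
  6 -> 18
Therefore out = [60, 21, 18, 3, 18].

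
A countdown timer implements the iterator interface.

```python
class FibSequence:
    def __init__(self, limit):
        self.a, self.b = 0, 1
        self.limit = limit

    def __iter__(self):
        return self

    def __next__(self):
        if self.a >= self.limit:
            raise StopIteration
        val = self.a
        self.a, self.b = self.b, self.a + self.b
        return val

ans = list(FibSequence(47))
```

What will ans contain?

Step 1: Fibonacci-like sequence (a=0, b=1) until >= 47:
  Yield 0, then a,b = 1,1
  Yield 1, then a,b = 1,2
  Yield 1, then a,b = 2,3
  Yield 2, then a,b = 3,5
  Yield 3, then a,b = 5,8
  Yield 5, then a,b = 8,13
  Yield 8, then a,b = 13,21
  Yield 13, then a,b = 21,34
  Yield 21, then a,b = 34,55
  Yield 34, then a,b = 55,89
Step 2: 55 >= 47, stop.
Therefore ans = [0, 1, 1, 2, 3, 5, 8, 13, 21, 34].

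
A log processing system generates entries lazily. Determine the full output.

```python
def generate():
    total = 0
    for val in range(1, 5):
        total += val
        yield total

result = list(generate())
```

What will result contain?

Step 1: Generator accumulates running sum:
  val=1: total = 1, yield 1
  val=2: total = 3, yield 3
  val=3: total = 6, yield 6
  val=4: total = 10, yield 10
Therefore result = [1, 3, 6, 10].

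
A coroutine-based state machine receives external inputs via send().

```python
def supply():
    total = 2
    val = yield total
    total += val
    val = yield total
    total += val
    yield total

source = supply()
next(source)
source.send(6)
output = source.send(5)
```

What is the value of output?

Step 1: next() -> yield total=2.
Step 2: send(6) -> val=6, total = 2+6 = 8, yield 8.
Step 3: send(5) -> val=5, total = 8+5 = 13, yield 13.
Therefore output = 13.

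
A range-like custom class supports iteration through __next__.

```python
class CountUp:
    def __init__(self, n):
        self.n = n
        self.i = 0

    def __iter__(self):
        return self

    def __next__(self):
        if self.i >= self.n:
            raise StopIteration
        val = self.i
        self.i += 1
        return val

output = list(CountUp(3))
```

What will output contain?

Step 1: CountUp(3) creates an iterator counting 0 to 2.
Step 2: list() consumes all values: [0, 1, 2].
Therefore output = [0, 1, 2].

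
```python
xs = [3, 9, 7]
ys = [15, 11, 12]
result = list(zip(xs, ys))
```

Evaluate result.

Step 1: zip pairs elements at same index:
  Index 0: (3, 15)
  Index 1: (9, 11)
  Index 2: (7, 12)
Therefore result = [(3, 15), (9, 11), (7, 12)].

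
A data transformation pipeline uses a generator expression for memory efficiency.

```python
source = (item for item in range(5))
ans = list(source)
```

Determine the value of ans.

Step 1: Generator expression iterates range(5): [0, 1, 2, 3, 4].
Step 2: list() collects all values.
Therefore ans = [0, 1, 2, 3, 4].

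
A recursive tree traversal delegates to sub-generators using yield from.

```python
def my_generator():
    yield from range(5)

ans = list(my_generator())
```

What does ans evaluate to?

Step 1: yield from delegates to the iterable, yielding each element.
Step 2: Collected values: [0, 1, 2, 3, 4].
Therefore ans = [0, 1, 2, 3, 4].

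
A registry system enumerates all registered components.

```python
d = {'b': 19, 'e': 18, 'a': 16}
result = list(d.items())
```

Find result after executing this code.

Step 1: d.items() returns (key, value) pairs in insertion order.
Therefore result = [('b', 19), ('e', 18), ('a', 16)].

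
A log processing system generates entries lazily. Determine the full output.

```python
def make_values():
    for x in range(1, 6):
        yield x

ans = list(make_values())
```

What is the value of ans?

Step 1: The generator yields each value from range(1, 6).
Step 2: list() consumes all yields: [1, 2, 3, 4, 5].
Therefore ans = [1, 2, 3, 4, 5].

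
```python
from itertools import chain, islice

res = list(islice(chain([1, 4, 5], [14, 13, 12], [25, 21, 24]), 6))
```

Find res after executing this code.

Step 1: chain([1, 4, 5], [14, 13, 12], [25, 21, 24]) = [1, 4, 5, 14, 13, 12, 25, 21, 24].
Step 2: islice takes first 6 elements: [1, 4, 5, 14, 13, 12].
Therefore res = [1, 4, 5, 14, 13, 12].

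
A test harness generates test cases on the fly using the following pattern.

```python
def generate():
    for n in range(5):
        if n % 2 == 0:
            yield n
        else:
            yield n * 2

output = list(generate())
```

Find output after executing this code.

Step 1: For each n in range(5), yield n if even, else n*2:
  n=0 (even): yield 0
  n=1 (odd): yield 1*2 = 2
  n=2 (even): yield 2
  n=3 (odd): yield 3*2 = 6
  n=4 (even): yield 4
Therefore output = [0, 2, 2, 6, 4].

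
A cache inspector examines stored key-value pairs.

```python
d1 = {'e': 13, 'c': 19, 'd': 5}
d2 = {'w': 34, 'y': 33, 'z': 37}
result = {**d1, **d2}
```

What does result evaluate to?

Step 1: Merge d1 and d2 (d2 values override on key conflicts).
Step 2: d1 has keys ['e', 'c', 'd'], d2 has keys ['w', 'y', 'z'].
Therefore result = {'e': 13, 'c': 19, 'd': 5, 'w': 34, 'y': 33, 'z': 37}.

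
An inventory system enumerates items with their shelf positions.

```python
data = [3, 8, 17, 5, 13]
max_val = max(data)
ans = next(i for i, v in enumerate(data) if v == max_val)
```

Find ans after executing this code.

Step 1: max([3, 8, 17, 5, 13]) = 17.
Step 2: Find first index where value == 17:
  Index 0: 3 != 17
  Index 1: 8 != 17
  Index 2: 17 == 17, found!
Therefore ans = 2.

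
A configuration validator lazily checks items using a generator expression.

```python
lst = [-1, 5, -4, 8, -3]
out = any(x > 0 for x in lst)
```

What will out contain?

Step 1: Check x > 0 for each element in [-1, 5, -4, 8, -3]:
  -1 > 0: False
  5 > 0: True
  -4 > 0: False
  8 > 0: True
  -3 > 0: False
Step 2: any() returns True.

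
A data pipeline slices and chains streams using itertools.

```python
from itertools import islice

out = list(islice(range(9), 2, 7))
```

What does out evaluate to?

Step 1: islice(range(9), 2, 7) takes elements at indices [2, 7).
Step 2: Elements: [2, 3, 4, 5, 6].
Therefore out = [2, 3, 4, 5, 6].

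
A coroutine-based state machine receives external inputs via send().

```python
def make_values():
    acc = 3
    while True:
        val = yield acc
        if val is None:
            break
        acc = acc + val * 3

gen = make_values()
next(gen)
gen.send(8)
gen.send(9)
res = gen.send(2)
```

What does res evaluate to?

Step 1: next() -> yield acc=3.
Step 2: send(8) -> val=8, acc = 3 + 8*3 = 27, yield 27.
Step 3: send(9) -> val=9, acc = 27 + 9*3 = 54, yield 54.
Step 4: send(2) -> val=2, acc = 54 + 2*3 = 60, yield 60.
Therefore res = 60.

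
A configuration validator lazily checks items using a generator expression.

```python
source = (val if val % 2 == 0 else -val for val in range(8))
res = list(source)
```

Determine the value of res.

Step 1: For each val in range(8), yield val if even, else -val:
  val=0: even, yield 0
  val=1: odd, yield -1
  val=2: even, yield 2
  val=3: odd, yield -3
  val=4: even, yield 4
  val=5: odd, yield -5
  val=6: even, yield 6
  val=7: odd, yield -7
Therefore res = [0, -1, 2, -3, 4, -5, 6, -7].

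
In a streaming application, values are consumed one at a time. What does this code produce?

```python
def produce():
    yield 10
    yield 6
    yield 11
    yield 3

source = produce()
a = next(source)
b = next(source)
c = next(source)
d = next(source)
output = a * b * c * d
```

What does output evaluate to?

Step 1: Create generator and consume all values:
  a = next(source) = 10
  b = next(source) = 6
  c = next(source) = 11
  d = next(source) = 3
Step 2: output = 10 * 6 * 11 * 3 = 1980.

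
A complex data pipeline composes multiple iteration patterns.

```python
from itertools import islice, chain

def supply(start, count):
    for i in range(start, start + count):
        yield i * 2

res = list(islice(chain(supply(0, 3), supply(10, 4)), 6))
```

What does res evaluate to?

Step 1: supply(0, 3) yields [0, 2, 4].
Step 2: supply(10, 4) yields [20, 22, 24, 26].
Step 3: chain concatenates: [0, 2, 4, 20, 22, 24, 26].
Step 4: islice takes first 6: [0, 2, 4, 20, 22, 24].
Therefore res = [0, 2, 4, 20, 22, 24].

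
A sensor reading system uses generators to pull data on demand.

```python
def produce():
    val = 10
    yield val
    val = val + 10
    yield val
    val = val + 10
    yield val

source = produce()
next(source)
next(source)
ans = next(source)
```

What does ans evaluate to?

Step 1: Trace through generator execution:
  Yield 1: val starts at 10, yield 10
  Yield 2: val = 10 + 10 = 20, yield 20
  Yield 3: val = 20 + 10 = 30, yield 30
Step 2: First next() gets 10, second next() gets the second value, third next() yields 30.
Therefore ans = 30.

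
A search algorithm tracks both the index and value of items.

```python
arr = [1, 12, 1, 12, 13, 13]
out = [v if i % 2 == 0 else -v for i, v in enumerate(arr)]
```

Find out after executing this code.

Step 1: For each (i, v), keep v if i is even, negate if odd:
  i=0 (even): keep 1
  i=1 (odd): negate to -12
  i=2 (even): keep 1
  i=3 (odd): negate to -12
  i=4 (even): keep 13
  i=5 (odd): negate to -13
Therefore out = [1, -12, 1, -12, 13, -13].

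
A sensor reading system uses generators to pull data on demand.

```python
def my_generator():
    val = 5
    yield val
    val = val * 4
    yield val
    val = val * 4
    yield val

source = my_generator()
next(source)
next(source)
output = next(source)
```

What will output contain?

Step 1: Trace through generator execution:
  Yield 1: val starts at 5, yield 5
  Yield 2: val = 5 * 4 = 20, yield 20
  Yield 3: val = 20 * 4 = 80, yield 80
Step 2: First next() gets 5, second next() gets the second value, third next() yields 80.
Therefore output = 80.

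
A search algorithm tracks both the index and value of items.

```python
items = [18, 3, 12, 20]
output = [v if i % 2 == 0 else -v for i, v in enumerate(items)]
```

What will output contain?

Step 1: For each (i, v), keep v if i is even, negate if odd:
  i=0 (even): keep 18
  i=1 (odd): negate to -3
  i=2 (even): keep 12
  i=3 (odd): negate to -20
Therefore output = [18, -3, 12, -20].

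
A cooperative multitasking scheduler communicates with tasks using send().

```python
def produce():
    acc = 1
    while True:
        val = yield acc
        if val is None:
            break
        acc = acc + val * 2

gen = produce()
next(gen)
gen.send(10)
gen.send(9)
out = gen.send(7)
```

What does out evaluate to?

Step 1: next() -> yield acc=1.
Step 2: send(10) -> val=10, acc = 1 + 10*2 = 21, yield 21.
Step 3: send(9) -> val=9, acc = 21 + 9*2 = 39, yield 39.
Step 4: send(7) -> val=7, acc = 39 + 7*2 = 53, yield 53.
Therefore out = 53.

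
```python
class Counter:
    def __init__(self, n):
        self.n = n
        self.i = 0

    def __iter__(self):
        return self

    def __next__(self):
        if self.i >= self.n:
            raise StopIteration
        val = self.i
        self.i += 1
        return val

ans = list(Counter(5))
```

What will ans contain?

Step 1: Counter(5) creates an iterator counting 0 to 4.
Step 2: list() consumes all values: [0, 1, 2, 3, 4].
Therefore ans = [0, 1, 2, 3, 4].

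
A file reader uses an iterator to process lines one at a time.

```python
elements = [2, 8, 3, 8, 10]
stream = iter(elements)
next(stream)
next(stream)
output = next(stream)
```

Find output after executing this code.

Step 1: Create iterator over [2, 8, 3, 8, 10].
Step 2: next() consumes 2.
Step 3: next() consumes 8.
Step 4: next() returns 3.
Therefore output = 3.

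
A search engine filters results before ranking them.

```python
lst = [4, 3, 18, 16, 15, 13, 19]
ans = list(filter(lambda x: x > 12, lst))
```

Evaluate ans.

Step 1: Filter elements > 12:
  4: removed
  3: removed
  18: kept
  16: kept
  15: kept
  13: kept
  19: kept
Therefore ans = [18, 16, 15, 13, 19].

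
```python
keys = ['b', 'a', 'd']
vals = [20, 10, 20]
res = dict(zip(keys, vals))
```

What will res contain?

Step 1: zip pairs keys with values:
  'b' -> 20
  'a' -> 10
  'd' -> 20
Therefore res = {'b': 20, 'a': 10, 'd': 20}.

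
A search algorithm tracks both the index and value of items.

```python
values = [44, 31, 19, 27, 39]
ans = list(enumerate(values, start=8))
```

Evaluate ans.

Step 1: enumerate with start=8:
  (8, 44)
  (9, 31)
  (10, 19)
  (11, 27)
  (12, 39)
Therefore ans = [(8, 44), (9, 31), (10, 19), (11, 27), (12, 39)].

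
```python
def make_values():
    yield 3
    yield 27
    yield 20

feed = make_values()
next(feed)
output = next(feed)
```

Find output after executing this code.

Step 1: make_values() creates a generator.
Step 2: next(feed) yields 3 (consumed and discarded).
Step 3: next(feed) yields 27, assigned to output.
Therefore output = 27.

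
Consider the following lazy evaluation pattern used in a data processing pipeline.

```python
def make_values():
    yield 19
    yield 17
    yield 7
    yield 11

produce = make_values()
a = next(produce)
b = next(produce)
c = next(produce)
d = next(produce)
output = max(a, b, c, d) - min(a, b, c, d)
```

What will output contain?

Step 1: Create generator and consume all values:
  a = next(produce) = 19
  b = next(produce) = 17
  c = next(produce) = 7
  d = next(produce) = 11
Step 2: max = 19, min = 7, output = 19 - 7 = 12.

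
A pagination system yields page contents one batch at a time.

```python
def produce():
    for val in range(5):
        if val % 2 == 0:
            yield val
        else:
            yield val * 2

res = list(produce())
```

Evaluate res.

Step 1: For each val in range(5), yield val if even, else val*2:
  val=0 (even): yield 0
  val=1 (odd): yield 1*2 = 2
  val=2 (even): yield 2
  val=3 (odd): yield 3*2 = 6
  val=4 (even): yield 4
Therefore res = [0, 2, 2, 6, 4].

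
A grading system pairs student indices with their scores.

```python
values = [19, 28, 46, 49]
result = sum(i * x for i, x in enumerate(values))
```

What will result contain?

Step 1: Compute i * x for each (i, x) in enumerate([19, 28, 46, 49]):
  i=0, x=19: 0*19 = 0
  i=1, x=28: 1*28 = 28
  i=2, x=46: 2*46 = 92
  i=3, x=49: 3*49 = 147
Step 2: sum = 0 + 28 + 92 + 147 = 267.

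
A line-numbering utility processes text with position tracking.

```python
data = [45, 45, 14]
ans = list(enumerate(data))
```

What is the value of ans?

Step 1: enumerate pairs each element with its index:
  (0, 45)
  (1, 45)
  (2, 14)
Therefore ans = [(0, 45), (1, 45), (2, 14)].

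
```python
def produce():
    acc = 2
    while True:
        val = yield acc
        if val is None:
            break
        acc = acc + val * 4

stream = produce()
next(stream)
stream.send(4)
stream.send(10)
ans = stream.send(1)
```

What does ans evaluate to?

Step 1: next() -> yield acc=2.
Step 2: send(4) -> val=4, acc = 2 + 4*4 = 18, yield 18.
Step 3: send(10) -> val=10, acc = 18 + 10*4 = 58, yield 58.
Step 4: send(1) -> val=1, acc = 58 + 1*4 = 62, yield 62.
Therefore ans = 62.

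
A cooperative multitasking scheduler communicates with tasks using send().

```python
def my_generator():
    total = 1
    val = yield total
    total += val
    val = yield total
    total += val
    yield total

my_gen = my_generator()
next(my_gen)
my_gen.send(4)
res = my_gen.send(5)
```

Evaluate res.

Step 1: next() -> yield total=1.
Step 2: send(4) -> val=4, total = 1+4 = 5, yield 5.
Step 3: send(5) -> val=5, total = 5+5 = 10, yield 10.
Therefore res = 10.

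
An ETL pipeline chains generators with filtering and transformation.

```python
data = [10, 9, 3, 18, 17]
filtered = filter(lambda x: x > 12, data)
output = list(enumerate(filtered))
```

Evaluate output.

Step 1: Filter [10, 9, 3, 18, 17] for > 12: [18, 17].
Step 2: enumerate re-indexes from 0: [(0, 18), (1, 17)].
Therefore output = [(0, 18), (1, 17)].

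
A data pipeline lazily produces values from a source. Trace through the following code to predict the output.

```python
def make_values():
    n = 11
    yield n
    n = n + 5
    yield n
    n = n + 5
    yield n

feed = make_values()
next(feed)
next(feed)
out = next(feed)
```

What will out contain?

Step 1: Trace through generator execution:
  Yield 1: n starts at 11, yield 11
  Yield 2: n = 11 + 5 = 16, yield 16
  Yield 3: n = 16 + 5 = 21, yield 21
Step 2: First next() gets 11, second next() gets the second value, third next() yields 21.
Therefore out = 21.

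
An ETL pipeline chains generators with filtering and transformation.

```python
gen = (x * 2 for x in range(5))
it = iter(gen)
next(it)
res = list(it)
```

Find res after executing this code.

Step 1: Generator produces [0, 2, 4, 6, 8].
Step 2: next(it) consumes first element (0).
Step 3: list(it) collects remaining: [2, 4, 6, 8].
Therefore res = [2, 4, 6, 8].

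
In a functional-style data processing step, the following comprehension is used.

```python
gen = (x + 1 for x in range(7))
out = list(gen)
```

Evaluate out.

Step 1: For each x in range(7), compute x+1:
  x=0: 0+1 = 1
  x=1: 1+1 = 2
  x=2: 2+1 = 3
  x=3: 3+1 = 4
  x=4: 4+1 = 5
  x=5: 5+1 = 6
  x=6: 6+1 = 7
Therefore out = [1, 2, 3, 4, 5, 6, 7].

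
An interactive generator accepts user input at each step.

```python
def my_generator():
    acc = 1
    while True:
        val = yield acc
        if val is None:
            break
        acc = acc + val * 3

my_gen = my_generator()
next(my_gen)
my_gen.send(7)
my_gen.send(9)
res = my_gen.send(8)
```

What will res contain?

Step 1: next() -> yield acc=1.
Step 2: send(7) -> val=7, acc = 1 + 7*3 = 22, yield 22.
Step 3: send(9) -> val=9, acc = 22 + 9*3 = 49, yield 49.
Step 4: send(8) -> val=8, acc = 49 + 8*3 = 73, yield 73.
Therefore res = 73.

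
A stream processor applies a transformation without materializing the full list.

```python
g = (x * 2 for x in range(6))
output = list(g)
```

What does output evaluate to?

Step 1: For each x in range(6), compute x*2:
  x=0: 0*2 = 0
  x=1: 1*2 = 2
  x=2: 2*2 = 4
  x=3: 3*2 = 6
  x=4: 4*2 = 8
  x=5: 5*2 = 10
Therefore output = [0, 2, 4, 6, 8, 10].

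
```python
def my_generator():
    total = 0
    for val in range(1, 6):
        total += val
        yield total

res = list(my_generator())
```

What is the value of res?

Step 1: Generator accumulates running sum:
  val=1: total = 1, yield 1
  val=2: total = 3, yield 3
  val=3: total = 6, yield 6
  val=4: total = 10, yield 10
  val=5: total = 15, yield 15
Therefore res = [1, 3, 6, 10, 15].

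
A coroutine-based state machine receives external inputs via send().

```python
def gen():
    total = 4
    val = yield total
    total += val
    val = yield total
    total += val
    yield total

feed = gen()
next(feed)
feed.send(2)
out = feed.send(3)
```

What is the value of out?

Step 1: next() -> yield total=4.
Step 2: send(2) -> val=2, total = 4+2 = 6, yield 6.
Step 3: send(3) -> val=3, total = 6+3 = 9, yield 9.
Therefore out = 9.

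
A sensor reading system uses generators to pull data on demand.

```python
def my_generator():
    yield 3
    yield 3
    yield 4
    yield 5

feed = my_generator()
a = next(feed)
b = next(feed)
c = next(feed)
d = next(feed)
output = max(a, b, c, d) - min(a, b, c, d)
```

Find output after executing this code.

Step 1: Create generator and consume all values:
  a = next(feed) = 3
  b = next(feed) = 3
  c = next(feed) = 4
  d = next(feed) = 5
Step 2: max = 5, min = 3, output = 5 - 3 = 2.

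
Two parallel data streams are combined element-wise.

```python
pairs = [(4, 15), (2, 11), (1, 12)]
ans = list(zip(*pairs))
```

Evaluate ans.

Step 1: zip(*pairs) transposes: unzips [(4, 15), (2, 11), (1, 12)] into separate sequences.
Step 2: First elements: (4, 2, 1), second elements: (15, 11, 12).
Therefore ans = [(4, 2, 1), (15, 11, 12)].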